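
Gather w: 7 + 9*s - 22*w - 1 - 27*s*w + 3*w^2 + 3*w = 9*s + 3*w^2 + w*(-27*s - 19) + 6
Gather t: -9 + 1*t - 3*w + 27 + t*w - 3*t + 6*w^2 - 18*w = t*(w - 2) + 6*w^2 - 21*w + 18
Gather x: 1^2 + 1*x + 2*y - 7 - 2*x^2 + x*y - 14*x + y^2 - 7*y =-2*x^2 + x*(y - 13) + y^2 - 5*y - 6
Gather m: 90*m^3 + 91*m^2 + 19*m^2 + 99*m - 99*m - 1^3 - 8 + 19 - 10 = 90*m^3 + 110*m^2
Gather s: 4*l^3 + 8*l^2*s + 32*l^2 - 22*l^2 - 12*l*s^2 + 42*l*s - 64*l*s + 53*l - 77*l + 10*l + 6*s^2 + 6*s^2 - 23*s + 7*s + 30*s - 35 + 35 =4*l^3 + 10*l^2 - 14*l + s^2*(12 - 12*l) + s*(8*l^2 - 22*l + 14)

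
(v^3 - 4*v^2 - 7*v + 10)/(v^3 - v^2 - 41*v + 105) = (v^2 + v - 2)/(v^2 + 4*v - 21)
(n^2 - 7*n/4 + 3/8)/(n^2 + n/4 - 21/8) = (4*n - 1)/(4*n + 7)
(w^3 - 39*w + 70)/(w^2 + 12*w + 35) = (w^2 - 7*w + 10)/(w + 5)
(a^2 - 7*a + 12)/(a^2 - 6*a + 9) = (a - 4)/(a - 3)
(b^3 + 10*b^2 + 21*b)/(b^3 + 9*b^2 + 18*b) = (b + 7)/(b + 6)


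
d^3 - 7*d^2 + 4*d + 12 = (d - 6)*(d - 2)*(d + 1)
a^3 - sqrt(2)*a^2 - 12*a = a*(a - 3*sqrt(2))*(a + 2*sqrt(2))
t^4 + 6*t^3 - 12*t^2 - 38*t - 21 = (t - 3)*(t + 1)^2*(t + 7)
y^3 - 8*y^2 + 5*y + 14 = (y - 7)*(y - 2)*(y + 1)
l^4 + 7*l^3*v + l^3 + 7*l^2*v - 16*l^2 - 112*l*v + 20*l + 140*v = (l - 2)^2*(l + 5)*(l + 7*v)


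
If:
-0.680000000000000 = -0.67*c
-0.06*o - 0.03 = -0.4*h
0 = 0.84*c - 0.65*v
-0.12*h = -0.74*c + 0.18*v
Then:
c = 1.01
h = 4.29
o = 28.11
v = 1.31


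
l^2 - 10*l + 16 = (l - 8)*(l - 2)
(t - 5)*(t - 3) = t^2 - 8*t + 15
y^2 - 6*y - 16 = (y - 8)*(y + 2)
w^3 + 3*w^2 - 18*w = w*(w - 3)*(w + 6)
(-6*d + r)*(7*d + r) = -42*d^2 + d*r + r^2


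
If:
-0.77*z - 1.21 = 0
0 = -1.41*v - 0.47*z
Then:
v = 0.52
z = -1.57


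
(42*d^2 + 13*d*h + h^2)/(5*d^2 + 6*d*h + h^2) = (42*d^2 + 13*d*h + h^2)/(5*d^2 + 6*d*h + h^2)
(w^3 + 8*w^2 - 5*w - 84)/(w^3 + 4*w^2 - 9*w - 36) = (w + 7)/(w + 3)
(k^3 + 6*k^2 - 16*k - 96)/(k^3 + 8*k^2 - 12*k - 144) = (k + 4)/(k + 6)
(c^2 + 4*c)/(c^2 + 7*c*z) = (c + 4)/(c + 7*z)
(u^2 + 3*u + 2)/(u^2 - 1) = (u + 2)/(u - 1)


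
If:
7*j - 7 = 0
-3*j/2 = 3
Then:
No Solution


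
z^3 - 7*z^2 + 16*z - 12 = (z - 3)*(z - 2)^2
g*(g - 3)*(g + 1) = g^3 - 2*g^2 - 3*g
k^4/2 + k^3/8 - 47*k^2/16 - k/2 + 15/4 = (k/2 + 1)*(k - 2)*(k - 5/4)*(k + 3/2)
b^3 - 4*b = b*(b - 2)*(b + 2)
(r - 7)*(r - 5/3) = r^2 - 26*r/3 + 35/3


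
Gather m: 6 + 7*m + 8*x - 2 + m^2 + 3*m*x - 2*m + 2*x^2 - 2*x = m^2 + m*(3*x + 5) + 2*x^2 + 6*x + 4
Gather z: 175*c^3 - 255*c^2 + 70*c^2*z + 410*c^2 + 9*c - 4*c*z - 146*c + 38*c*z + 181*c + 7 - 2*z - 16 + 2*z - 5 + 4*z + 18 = 175*c^3 + 155*c^2 + 44*c + z*(70*c^2 + 34*c + 4) + 4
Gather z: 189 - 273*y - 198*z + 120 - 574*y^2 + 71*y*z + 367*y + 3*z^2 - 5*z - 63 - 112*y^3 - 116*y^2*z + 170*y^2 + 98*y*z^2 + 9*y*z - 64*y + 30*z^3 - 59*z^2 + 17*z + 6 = -112*y^3 - 404*y^2 + 30*y + 30*z^3 + z^2*(98*y - 56) + z*(-116*y^2 + 80*y - 186) + 252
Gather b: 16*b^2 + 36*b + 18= 16*b^2 + 36*b + 18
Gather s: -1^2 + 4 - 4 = -1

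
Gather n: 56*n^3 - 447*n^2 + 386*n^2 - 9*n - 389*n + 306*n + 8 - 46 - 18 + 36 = 56*n^3 - 61*n^2 - 92*n - 20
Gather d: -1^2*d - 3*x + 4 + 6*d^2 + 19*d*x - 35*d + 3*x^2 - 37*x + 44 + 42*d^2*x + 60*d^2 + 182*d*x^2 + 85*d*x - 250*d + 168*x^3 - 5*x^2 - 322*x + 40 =d^2*(42*x + 66) + d*(182*x^2 + 104*x - 286) + 168*x^3 - 2*x^2 - 362*x + 88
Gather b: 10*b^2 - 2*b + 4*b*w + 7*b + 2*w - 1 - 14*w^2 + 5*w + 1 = 10*b^2 + b*(4*w + 5) - 14*w^2 + 7*w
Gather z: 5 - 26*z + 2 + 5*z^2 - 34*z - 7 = 5*z^2 - 60*z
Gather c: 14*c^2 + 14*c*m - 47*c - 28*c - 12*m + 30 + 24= 14*c^2 + c*(14*m - 75) - 12*m + 54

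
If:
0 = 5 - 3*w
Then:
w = 5/3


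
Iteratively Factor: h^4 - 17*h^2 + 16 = (h - 4)*(h^3 + 4*h^2 - h - 4) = (h - 4)*(h + 4)*(h^2 - 1) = (h - 4)*(h - 1)*(h + 4)*(h + 1)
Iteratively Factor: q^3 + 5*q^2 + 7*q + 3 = (q + 1)*(q^2 + 4*q + 3) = (q + 1)^2*(q + 3)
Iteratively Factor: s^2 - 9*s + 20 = (s - 5)*(s - 4)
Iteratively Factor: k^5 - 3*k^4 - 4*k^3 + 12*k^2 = (k)*(k^4 - 3*k^3 - 4*k^2 + 12*k) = k*(k - 3)*(k^3 - 4*k) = k^2*(k - 3)*(k^2 - 4) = k^2*(k - 3)*(k + 2)*(k - 2)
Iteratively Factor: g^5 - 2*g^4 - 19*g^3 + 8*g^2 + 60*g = (g - 2)*(g^4 - 19*g^2 - 30*g) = g*(g - 2)*(g^3 - 19*g - 30) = g*(g - 2)*(g + 3)*(g^2 - 3*g - 10) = g*(g - 2)*(g + 2)*(g + 3)*(g - 5)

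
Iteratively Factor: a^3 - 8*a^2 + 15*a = (a)*(a^2 - 8*a + 15) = a*(a - 3)*(a - 5)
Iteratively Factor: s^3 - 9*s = (s - 3)*(s^2 + 3*s) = s*(s - 3)*(s + 3)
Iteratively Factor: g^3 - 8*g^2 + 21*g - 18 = (g - 3)*(g^2 - 5*g + 6) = (g - 3)*(g - 2)*(g - 3)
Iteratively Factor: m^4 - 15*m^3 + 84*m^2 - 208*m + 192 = (m - 4)*(m^3 - 11*m^2 + 40*m - 48) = (m - 4)*(m - 3)*(m^2 - 8*m + 16) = (m - 4)^2*(m - 3)*(m - 4)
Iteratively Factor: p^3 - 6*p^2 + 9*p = (p - 3)*(p^2 - 3*p) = (p - 3)^2*(p)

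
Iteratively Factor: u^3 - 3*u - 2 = (u - 2)*(u^2 + 2*u + 1) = (u - 2)*(u + 1)*(u + 1)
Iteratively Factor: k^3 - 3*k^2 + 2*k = (k)*(k^2 - 3*k + 2) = k*(k - 2)*(k - 1)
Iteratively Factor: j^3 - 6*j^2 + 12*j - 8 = (j - 2)*(j^2 - 4*j + 4) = (j - 2)^2*(j - 2)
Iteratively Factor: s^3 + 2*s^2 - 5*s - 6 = (s + 1)*(s^2 + s - 6) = (s + 1)*(s + 3)*(s - 2)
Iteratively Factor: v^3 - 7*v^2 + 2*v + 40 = (v - 4)*(v^2 - 3*v - 10) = (v - 5)*(v - 4)*(v + 2)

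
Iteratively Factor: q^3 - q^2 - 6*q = (q - 3)*(q^2 + 2*q) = (q - 3)*(q + 2)*(q)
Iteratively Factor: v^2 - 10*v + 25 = (v - 5)*(v - 5)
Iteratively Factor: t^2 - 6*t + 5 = (t - 1)*(t - 5)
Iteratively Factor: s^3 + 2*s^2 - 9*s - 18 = (s + 3)*(s^2 - s - 6) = (s + 2)*(s + 3)*(s - 3)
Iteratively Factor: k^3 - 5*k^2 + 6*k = (k - 2)*(k^2 - 3*k) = (k - 3)*(k - 2)*(k)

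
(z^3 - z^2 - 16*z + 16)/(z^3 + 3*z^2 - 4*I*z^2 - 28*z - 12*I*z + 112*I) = (z^2 + 3*z - 4)/(z^2 + z*(7 - 4*I) - 28*I)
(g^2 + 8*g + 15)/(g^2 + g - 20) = (g + 3)/(g - 4)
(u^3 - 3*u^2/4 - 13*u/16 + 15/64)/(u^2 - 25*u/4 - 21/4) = (16*u^2 - 24*u + 5)/(16*(u - 7))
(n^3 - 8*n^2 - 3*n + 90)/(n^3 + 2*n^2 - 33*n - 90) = (n - 5)/(n + 5)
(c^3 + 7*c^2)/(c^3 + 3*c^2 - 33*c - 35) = c^2/(c^2 - 4*c - 5)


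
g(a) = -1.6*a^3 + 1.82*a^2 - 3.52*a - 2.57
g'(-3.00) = -57.64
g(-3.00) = 67.57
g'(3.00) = -35.80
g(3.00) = -39.95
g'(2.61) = -26.72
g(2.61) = -27.81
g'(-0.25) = -4.73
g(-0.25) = -1.55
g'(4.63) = -89.56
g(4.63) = -138.66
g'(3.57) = -51.70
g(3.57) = -64.74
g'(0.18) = -3.02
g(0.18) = -3.15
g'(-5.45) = -165.93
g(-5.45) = 329.68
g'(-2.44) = -40.98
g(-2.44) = 40.10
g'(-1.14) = -13.91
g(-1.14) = 6.18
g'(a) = -4.8*a^2 + 3.64*a - 3.52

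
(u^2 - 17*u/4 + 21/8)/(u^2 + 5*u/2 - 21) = (u - 3/4)/(u + 6)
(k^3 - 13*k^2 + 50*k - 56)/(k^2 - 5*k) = (k^3 - 13*k^2 + 50*k - 56)/(k*(k - 5))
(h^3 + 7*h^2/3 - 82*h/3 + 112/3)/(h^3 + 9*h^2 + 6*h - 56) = (h - 8/3)/(h + 4)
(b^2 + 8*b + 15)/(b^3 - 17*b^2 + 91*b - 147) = (b^2 + 8*b + 15)/(b^3 - 17*b^2 + 91*b - 147)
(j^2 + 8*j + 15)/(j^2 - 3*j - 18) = (j + 5)/(j - 6)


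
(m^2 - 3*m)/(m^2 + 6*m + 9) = m*(m - 3)/(m^2 + 6*m + 9)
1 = 1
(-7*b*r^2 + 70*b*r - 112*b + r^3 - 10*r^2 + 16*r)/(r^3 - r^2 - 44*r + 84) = (-7*b*r + 56*b + r^2 - 8*r)/(r^2 + r - 42)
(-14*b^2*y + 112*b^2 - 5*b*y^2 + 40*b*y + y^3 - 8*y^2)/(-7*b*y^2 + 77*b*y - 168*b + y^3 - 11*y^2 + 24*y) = (2*b + y)/(y - 3)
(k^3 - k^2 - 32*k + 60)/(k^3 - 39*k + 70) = (k + 6)/(k + 7)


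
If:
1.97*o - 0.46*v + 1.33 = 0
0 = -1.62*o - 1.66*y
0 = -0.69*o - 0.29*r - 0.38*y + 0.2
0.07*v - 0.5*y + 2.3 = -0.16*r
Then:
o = -4.27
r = 5.39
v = -15.40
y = 4.17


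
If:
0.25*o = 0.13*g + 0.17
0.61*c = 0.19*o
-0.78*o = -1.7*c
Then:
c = 0.00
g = -1.31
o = 0.00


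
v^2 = v^2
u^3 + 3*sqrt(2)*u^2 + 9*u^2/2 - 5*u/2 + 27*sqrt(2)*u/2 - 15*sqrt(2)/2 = (u - 1/2)*(u + 5)*(u + 3*sqrt(2))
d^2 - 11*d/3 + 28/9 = (d - 7/3)*(d - 4/3)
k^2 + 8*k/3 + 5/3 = (k + 1)*(k + 5/3)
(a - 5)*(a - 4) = a^2 - 9*a + 20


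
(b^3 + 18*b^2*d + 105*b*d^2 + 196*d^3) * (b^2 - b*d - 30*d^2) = b^5 + 17*b^4*d + 57*b^3*d^2 - 449*b^2*d^3 - 3346*b*d^4 - 5880*d^5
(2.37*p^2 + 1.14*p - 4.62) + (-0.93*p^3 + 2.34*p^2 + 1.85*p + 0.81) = -0.93*p^3 + 4.71*p^2 + 2.99*p - 3.81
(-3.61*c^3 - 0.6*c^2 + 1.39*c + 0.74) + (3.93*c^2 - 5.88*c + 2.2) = -3.61*c^3 + 3.33*c^2 - 4.49*c + 2.94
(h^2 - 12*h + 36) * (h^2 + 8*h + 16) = h^4 - 4*h^3 - 44*h^2 + 96*h + 576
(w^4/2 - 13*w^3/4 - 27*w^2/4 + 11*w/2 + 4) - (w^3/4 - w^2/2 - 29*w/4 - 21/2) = w^4/2 - 7*w^3/2 - 25*w^2/4 + 51*w/4 + 29/2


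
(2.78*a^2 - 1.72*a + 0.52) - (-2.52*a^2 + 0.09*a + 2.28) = 5.3*a^2 - 1.81*a - 1.76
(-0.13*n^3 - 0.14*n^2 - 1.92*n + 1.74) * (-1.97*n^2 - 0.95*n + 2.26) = 0.2561*n^5 + 0.3993*n^4 + 3.6216*n^3 - 1.9202*n^2 - 5.9922*n + 3.9324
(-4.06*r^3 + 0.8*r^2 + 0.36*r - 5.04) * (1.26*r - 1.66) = -5.1156*r^4 + 7.7476*r^3 - 0.8744*r^2 - 6.948*r + 8.3664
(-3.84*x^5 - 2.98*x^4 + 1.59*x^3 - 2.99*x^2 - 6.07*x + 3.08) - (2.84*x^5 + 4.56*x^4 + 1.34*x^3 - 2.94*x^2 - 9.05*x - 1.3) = -6.68*x^5 - 7.54*x^4 + 0.25*x^3 - 0.0500000000000003*x^2 + 2.98*x + 4.38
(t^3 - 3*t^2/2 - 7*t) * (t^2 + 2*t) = t^5 + t^4/2 - 10*t^3 - 14*t^2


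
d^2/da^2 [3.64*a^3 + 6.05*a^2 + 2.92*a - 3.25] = 21.84*a + 12.1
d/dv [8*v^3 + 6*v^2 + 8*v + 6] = 24*v^2 + 12*v + 8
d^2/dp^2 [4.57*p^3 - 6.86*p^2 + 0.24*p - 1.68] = 27.42*p - 13.72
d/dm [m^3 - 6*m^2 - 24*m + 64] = 3*m^2 - 12*m - 24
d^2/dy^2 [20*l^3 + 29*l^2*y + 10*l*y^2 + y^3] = 20*l + 6*y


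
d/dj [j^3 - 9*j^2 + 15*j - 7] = 3*j^2 - 18*j + 15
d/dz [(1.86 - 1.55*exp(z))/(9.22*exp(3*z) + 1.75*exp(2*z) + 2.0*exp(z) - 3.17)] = (28.582*exp(3*z) - 48.7351*exp(2*z) - 6.51*exp(z) + 1.1935)*exp(z)/(85.0084*exp(6*z) + 32.27*exp(5*z) + 39.9425*exp(4*z) - 51.4548*exp(3*z) - 7.095*exp(2*z) - 12.68*exp(z) + 10.0489)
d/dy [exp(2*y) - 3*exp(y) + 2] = (2*exp(y) - 3)*exp(y)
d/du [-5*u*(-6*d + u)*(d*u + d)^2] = 5*d^2*(u + 1)*(2*u*(6*d - u) - u*(u + 1) + (6*d - u)*(u + 1))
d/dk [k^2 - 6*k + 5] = 2*k - 6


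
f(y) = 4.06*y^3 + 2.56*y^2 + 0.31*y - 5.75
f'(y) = 12.18*y^2 + 5.12*y + 0.31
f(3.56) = 210.98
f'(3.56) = 172.90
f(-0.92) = -7.03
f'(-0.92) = 5.91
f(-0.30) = -5.72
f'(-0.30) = -0.13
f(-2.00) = -28.61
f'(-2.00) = 38.79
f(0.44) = -4.77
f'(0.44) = 4.92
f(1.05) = 2.10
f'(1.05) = 19.11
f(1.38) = 10.22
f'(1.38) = 30.57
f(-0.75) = -6.26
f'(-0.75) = 3.32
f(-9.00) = -2760.92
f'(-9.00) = 940.81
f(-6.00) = -792.41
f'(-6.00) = 408.07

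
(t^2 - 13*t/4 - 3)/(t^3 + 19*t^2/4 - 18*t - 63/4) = (t - 4)/(t^2 + 4*t - 21)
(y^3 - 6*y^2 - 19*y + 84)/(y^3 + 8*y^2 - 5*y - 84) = (y - 7)/(y + 7)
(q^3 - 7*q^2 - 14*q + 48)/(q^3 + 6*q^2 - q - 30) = (q - 8)/(q + 5)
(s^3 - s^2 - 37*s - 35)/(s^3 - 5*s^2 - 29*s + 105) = (s + 1)/(s - 3)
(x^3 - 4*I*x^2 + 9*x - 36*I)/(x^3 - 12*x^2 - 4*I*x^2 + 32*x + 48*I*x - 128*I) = (x^2 + 9)/(x^2 - 12*x + 32)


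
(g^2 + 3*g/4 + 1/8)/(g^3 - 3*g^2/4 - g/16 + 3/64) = 8*(2*g + 1)/(16*g^2 - 16*g + 3)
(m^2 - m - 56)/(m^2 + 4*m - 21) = (m - 8)/(m - 3)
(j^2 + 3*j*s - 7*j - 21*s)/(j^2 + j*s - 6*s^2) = (7 - j)/(-j + 2*s)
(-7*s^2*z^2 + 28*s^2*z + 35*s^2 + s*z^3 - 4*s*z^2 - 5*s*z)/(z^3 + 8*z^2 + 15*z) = s*(-7*s*z^2 + 28*s*z + 35*s + z^3 - 4*z^2 - 5*z)/(z*(z^2 + 8*z + 15))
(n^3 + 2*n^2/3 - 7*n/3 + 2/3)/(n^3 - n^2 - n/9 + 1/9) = 3*(n + 2)/(3*n + 1)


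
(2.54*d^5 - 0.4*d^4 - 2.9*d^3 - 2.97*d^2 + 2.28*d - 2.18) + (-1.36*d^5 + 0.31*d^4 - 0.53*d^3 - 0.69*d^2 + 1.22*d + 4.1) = 1.18*d^5 - 0.09*d^4 - 3.43*d^3 - 3.66*d^2 + 3.5*d + 1.92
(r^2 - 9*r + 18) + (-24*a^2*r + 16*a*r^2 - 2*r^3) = -24*a^2*r + 16*a*r^2 - 2*r^3 + r^2 - 9*r + 18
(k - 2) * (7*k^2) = 7*k^3 - 14*k^2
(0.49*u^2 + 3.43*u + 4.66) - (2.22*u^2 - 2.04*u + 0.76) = -1.73*u^2 + 5.47*u + 3.9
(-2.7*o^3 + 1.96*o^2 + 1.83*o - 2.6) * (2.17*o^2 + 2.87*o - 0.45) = -5.859*o^5 - 3.4958*o^4 + 10.8113*o^3 - 1.2719*o^2 - 8.2855*o + 1.17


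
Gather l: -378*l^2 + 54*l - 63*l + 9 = -378*l^2 - 9*l + 9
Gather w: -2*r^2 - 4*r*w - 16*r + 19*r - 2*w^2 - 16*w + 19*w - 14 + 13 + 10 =-2*r^2 + 3*r - 2*w^2 + w*(3 - 4*r) + 9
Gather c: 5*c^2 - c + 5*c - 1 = 5*c^2 + 4*c - 1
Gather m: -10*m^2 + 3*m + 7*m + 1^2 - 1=-10*m^2 + 10*m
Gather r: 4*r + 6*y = 4*r + 6*y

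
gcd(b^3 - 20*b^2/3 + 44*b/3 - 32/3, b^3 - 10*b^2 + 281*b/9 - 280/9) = b - 8/3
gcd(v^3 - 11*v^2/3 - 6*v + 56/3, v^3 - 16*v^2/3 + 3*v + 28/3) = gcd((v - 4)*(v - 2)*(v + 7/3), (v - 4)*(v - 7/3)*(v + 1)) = v - 4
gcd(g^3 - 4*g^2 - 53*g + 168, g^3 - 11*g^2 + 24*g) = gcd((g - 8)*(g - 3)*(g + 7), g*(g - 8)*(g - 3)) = g^2 - 11*g + 24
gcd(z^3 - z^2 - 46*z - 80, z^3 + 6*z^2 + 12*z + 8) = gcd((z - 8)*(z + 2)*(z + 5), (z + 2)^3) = z + 2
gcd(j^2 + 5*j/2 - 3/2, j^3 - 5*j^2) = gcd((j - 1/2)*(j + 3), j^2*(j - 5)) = 1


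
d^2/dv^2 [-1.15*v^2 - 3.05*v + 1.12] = -2.30000000000000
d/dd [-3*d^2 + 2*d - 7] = 2 - 6*d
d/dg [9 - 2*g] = -2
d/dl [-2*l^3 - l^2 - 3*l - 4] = -6*l^2 - 2*l - 3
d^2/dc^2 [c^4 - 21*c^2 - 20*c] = 12*c^2 - 42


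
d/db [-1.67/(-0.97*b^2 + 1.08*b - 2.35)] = (1.8036 - 3.2398*b)/(0.97*b^2 - 1.08*b + 2.35)^2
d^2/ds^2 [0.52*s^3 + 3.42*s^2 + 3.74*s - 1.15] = 3.12*s + 6.84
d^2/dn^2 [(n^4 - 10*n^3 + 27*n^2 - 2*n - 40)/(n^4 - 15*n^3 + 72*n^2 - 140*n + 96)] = 2*(5*n^6 - 105*n^5 + 1083*n^4 - 6707*n^3 + 24420*n^2 - 46680*n + 35696)/(n^9 - 39*n^8 + 645*n^7 - 5929*n^6 + 33414*n^5 - 120108*n^4 + 276472*n^3 - 394560*n^2 + 317952*n - 110592)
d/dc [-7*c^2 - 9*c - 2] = -14*c - 9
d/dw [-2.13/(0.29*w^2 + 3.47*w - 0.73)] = (1.2354*w + 7.3911)/(0.29*w^2 + 3.47*w - 0.73)^2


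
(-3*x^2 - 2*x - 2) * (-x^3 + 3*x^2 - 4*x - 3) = 3*x^5 - 7*x^4 + 8*x^3 + 11*x^2 + 14*x + 6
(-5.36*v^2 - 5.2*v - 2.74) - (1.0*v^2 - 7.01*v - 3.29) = -6.36*v^2 + 1.81*v + 0.55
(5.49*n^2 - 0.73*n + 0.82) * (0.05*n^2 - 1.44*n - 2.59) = 0.2745*n^4 - 7.9421*n^3 - 13.1269*n^2 + 0.7099*n - 2.1238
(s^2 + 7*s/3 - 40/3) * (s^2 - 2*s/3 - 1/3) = s^4 + 5*s^3/3 - 137*s^2/9 + 73*s/9 + 40/9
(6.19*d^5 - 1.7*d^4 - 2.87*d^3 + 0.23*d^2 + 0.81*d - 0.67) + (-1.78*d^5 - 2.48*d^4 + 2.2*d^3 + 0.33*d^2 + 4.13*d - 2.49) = 4.41*d^5 - 4.18*d^4 - 0.67*d^3 + 0.56*d^2 + 4.94*d - 3.16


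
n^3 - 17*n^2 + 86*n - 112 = (n - 8)*(n - 7)*(n - 2)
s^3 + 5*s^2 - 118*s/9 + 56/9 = (s - 4/3)*(s - 2/3)*(s + 7)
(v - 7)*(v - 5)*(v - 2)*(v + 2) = v^4 - 12*v^3 + 31*v^2 + 48*v - 140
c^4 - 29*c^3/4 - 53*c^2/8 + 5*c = c*(c - 8)*(c - 1/2)*(c + 5/4)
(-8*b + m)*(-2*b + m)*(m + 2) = 16*b^2*m + 32*b^2 - 10*b*m^2 - 20*b*m + m^3 + 2*m^2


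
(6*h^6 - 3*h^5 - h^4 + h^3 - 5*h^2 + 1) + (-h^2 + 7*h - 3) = 6*h^6 - 3*h^5 - h^4 + h^3 - 6*h^2 + 7*h - 2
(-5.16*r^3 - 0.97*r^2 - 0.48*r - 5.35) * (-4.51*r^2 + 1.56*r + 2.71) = 23.2716*r^5 - 3.6749*r^4 - 13.332*r^3 + 20.751*r^2 - 9.6468*r - 14.4985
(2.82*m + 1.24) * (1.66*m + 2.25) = 4.6812*m^2 + 8.4034*m + 2.79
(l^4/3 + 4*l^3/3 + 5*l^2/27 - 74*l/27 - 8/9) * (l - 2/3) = l^5/3 + 10*l^4/9 - 19*l^3/27 - 232*l^2/81 + 76*l/81 + 16/27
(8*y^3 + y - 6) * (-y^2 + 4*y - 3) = -8*y^5 + 32*y^4 - 25*y^3 + 10*y^2 - 27*y + 18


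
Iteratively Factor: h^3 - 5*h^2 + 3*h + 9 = (h - 3)*(h^2 - 2*h - 3) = (h - 3)*(h + 1)*(h - 3)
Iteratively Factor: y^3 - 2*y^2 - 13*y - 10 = (y + 1)*(y^2 - 3*y - 10) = (y - 5)*(y + 1)*(y + 2)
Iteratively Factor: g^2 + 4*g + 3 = (g + 3)*(g + 1)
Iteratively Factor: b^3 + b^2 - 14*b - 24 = (b + 2)*(b^2 - b - 12) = (b - 4)*(b + 2)*(b + 3)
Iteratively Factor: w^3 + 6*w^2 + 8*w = (w + 4)*(w^2 + 2*w) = w*(w + 4)*(w + 2)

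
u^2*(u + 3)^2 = u^4 + 6*u^3 + 9*u^2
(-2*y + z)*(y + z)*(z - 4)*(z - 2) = -2*y^2*z^2 + 12*y^2*z - 16*y^2 - y*z^3 + 6*y*z^2 - 8*y*z + z^4 - 6*z^3 + 8*z^2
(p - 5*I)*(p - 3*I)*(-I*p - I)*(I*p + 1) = p^4 + p^3 - 9*I*p^3 - 23*p^2 - 9*I*p^2 - 23*p + 15*I*p + 15*I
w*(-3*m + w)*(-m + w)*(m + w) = 3*m^3*w - m^2*w^2 - 3*m*w^3 + w^4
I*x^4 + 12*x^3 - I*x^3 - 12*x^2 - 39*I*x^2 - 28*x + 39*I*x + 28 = (x - 7*I)*(x - 4*I)*(x - I)*(I*x - I)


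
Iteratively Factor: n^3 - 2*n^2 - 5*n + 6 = (n - 3)*(n^2 + n - 2) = (n - 3)*(n + 2)*(n - 1)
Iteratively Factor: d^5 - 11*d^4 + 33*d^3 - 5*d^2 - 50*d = (d - 5)*(d^4 - 6*d^3 + 3*d^2 + 10*d) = (d - 5)*(d - 2)*(d^3 - 4*d^2 - 5*d) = (d - 5)^2*(d - 2)*(d^2 + d) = d*(d - 5)^2*(d - 2)*(d + 1)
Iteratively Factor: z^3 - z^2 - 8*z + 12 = (z - 2)*(z^2 + z - 6) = (z - 2)*(z + 3)*(z - 2)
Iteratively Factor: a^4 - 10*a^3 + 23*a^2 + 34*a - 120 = (a - 4)*(a^3 - 6*a^2 - a + 30) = (a - 4)*(a + 2)*(a^2 - 8*a + 15) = (a - 4)*(a - 3)*(a + 2)*(a - 5)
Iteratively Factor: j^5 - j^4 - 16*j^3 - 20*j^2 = (j + 2)*(j^4 - 3*j^3 - 10*j^2) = (j + 2)^2*(j^3 - 5*j^2) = (j - 5)*(j + 2)^2*(j^2) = j*(j - 5)*(j + 2)^2*(j)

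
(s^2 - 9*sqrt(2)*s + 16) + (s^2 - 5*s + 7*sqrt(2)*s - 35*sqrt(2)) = 2*s^2 - 5*s - 2*sqrt(2)*s - 35*sqrt(2) + 16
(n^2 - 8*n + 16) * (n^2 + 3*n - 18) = n^4 - 5*n^3 - 26*n^2 + 192*n - 288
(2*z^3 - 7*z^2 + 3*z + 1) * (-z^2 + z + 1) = -2*z^5 + 9*z^4 - 8*z^3 - 5*z^2 + 4*z + 1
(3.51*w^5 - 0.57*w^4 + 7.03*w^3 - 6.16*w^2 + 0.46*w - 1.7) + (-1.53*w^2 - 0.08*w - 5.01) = 3.51*w^5 - 0.57*w^4 + 7.03*w^3 - 7.69*w^2 + 0.38*w - 6.71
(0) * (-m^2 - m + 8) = 0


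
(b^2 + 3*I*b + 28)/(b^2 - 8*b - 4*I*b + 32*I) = (b + 7*I)/(b - 8)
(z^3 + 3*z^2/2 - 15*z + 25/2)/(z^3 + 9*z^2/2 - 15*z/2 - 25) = (z - 1)/(z + 2)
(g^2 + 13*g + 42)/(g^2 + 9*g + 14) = (g + 6)/(g + 2)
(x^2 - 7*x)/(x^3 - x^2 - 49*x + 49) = x/(x^2 + 6*x - 7)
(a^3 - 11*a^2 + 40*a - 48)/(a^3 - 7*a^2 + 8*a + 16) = (a - 3)/(a + 1)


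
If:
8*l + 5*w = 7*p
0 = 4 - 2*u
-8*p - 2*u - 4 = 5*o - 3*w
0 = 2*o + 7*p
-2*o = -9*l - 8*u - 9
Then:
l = -3985/1569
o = 560/523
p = -160/523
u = 2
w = 5704/1569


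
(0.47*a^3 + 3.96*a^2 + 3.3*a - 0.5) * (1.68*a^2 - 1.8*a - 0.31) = 0.7896*a^5 + 5.8068*a^4 - 1.7297*a^3 - 8.0076*a^2 - 0.123*a + 0.155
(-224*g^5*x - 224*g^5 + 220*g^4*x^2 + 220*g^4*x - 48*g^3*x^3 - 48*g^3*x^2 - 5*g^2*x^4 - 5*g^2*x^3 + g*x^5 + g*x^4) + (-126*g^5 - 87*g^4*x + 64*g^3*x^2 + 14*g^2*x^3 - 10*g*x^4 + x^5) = -224*g^5*x - 350*g^5 + 220*g^4*x^2 + 133*g^4*x - 48*g^3*x^3 + 16*g^3*x^2 - 5*g^2*x^4 + 9*g^2*x^3 + g*x^5 - 9*g*x^4 + x^5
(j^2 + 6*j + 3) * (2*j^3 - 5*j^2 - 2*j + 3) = 2*j^5 + 7*j^4 - 26*j^3 - 24*j^2 + 12*j + 9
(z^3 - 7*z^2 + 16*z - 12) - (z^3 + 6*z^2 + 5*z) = -13*z^2 + 11*z - 12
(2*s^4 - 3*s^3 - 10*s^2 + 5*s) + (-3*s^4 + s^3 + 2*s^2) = -s^4 - 2*s^3 - 8*s^2 + 5*s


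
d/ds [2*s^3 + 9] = 6*s^2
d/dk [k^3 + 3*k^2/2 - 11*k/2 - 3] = 3*k^2 + 3*k - 11/2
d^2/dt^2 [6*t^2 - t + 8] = 12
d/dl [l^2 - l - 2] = 2*l - 1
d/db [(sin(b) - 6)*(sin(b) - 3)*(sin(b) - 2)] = (3*sin(b)^2 - 22*sin(b) + 36)*cos(b)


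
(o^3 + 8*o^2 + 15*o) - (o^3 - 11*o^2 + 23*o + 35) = 19*o^2 - 8*o - 35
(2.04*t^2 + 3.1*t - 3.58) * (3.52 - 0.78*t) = -1.5912*t^3 + 4.7628*t^2 + 13.7044*t - 12.6016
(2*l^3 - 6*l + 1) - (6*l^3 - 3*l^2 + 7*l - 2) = -4*l^3 + 3*l^2 - 13*l + 3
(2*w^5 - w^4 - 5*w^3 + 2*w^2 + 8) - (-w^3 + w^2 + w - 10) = 2*w^5 - w^4 - 4*w^3 + w^2 - w + 18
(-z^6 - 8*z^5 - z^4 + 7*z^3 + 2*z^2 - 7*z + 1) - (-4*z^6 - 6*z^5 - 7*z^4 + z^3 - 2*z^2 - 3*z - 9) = 3*z^6 - 2*z^5 + 6*z^4 + 6*z^3 + 4*z^2 - 4*z + 10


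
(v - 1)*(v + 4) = v^2 + 3*v - 4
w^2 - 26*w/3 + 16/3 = (w - 8)*(w - 2/3)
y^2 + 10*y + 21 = (y + 3)*(y + 7)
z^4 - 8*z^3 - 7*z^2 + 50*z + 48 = (z - 8)*(z - 3)*(z + 1)*(z + 2)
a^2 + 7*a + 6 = (a + 1)*(a + 6)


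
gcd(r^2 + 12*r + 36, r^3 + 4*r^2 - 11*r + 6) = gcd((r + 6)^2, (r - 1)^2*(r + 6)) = r + 6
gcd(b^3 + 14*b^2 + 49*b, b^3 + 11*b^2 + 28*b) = b^2 + 7*b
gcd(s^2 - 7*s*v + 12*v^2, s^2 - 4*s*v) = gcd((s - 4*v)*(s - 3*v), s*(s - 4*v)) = s - 4*v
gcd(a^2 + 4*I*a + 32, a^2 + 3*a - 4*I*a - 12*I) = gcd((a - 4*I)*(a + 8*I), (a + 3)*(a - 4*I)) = a - 4*I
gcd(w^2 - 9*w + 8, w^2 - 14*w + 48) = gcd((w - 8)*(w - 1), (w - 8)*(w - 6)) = w - 8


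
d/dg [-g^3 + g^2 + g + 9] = -3*g^2 + 2*g + 1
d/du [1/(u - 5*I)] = -1/(u - 5*I)^2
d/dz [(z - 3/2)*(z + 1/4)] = 2*z - 5/4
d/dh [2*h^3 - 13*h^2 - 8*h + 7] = 6*h^2 - 26*h - 8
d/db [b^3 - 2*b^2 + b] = 3*b^2 - 4*b + 1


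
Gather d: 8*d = 8*d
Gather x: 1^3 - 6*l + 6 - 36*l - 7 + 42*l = 0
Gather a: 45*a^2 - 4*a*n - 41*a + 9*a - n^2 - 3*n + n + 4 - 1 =45*a^2 + a*(-4*n - 32) - n^2 - 2*n + 3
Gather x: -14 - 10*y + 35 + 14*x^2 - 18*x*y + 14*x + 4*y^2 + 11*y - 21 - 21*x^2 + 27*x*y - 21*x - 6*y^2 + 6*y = -7*x^2 + x*(9*y - 7) - 2*y^2 + 7*y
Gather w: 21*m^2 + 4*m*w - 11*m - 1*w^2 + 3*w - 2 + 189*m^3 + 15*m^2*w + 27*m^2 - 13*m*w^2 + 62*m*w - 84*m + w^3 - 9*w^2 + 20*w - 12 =189*m^3 + 48*m^2 - 95*m + w^3 + w^2*(-13*m - 10) + w*(15*m^2 + 66*m + 23) - 14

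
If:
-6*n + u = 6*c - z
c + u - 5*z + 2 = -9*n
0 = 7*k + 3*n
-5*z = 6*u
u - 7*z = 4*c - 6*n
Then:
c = 92/33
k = 26/21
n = -26/9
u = 100/33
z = -40/11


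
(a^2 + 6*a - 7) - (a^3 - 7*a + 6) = -a^3 + a^2 + 13*a - 13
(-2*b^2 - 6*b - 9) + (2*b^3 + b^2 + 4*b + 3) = 2*b^3 - b^2 - 2*b - 6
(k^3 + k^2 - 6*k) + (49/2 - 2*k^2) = k^3 - k^2 - 6*k + 49/2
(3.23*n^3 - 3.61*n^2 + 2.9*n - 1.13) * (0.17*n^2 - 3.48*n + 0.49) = 0.5491*n^5 - 11.8541*n^4 + 14.6385*n^3 - 12.053*n^2 + 5.3534*n - 0.5537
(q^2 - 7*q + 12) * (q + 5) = q^3 - 2*q^2 - 23*q + 60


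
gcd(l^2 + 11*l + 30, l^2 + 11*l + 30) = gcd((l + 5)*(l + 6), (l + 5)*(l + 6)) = l^2 + 11*l + 30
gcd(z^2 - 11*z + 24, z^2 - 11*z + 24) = z^2 - 11*z + 24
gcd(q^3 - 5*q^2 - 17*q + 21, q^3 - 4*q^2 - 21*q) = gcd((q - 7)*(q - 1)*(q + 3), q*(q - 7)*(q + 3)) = q^2 - 4*q - 21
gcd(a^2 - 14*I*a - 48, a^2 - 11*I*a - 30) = a - 6*I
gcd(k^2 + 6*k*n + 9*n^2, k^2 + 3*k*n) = k + 3*n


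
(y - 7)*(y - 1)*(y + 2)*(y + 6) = y^4 - 45*y^2 - 40*y + 84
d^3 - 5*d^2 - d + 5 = (d - 5)*(d - 1)*(d + 1)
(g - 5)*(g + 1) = g^2 - 4*g - 5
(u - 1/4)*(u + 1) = u^2 + 3*u/4 - 1/4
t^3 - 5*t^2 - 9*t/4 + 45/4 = (t - 5)*(t - 3/2)*(t + 3/2)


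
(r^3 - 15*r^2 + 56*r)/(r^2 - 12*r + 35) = r*(r - 8)/(r - 5)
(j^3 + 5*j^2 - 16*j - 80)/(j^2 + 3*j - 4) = (j^2 + j - 20)/(j - 1)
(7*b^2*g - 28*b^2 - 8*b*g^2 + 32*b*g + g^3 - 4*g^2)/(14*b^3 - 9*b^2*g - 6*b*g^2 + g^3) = (g - 4)/(2*b + g)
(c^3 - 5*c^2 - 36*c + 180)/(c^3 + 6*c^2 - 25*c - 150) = (c - 6)/(c + 5)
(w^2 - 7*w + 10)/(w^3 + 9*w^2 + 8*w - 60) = (w - 5)/(w^2 + 11*w + 30)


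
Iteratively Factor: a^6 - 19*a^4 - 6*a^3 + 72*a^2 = (a - 4)*(a^5 + 4*a^4 - 3*a^3 - 18*a^2) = (a - 4)*(a - 2)*(a^4 + 6*a^3 + 9*a^2) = (a - 4)*(a - 2)*(a + 3)*(a^3 + 3*a^2) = (a - 4)*(a - 2)*(a + 3)^2*(a^2) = a*(a - 4)*(a - 2)*(a + 3)^2*(a)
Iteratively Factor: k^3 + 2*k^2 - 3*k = (k)*(k^2 + 2*k - 3) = k*(k - 1)*(k + 3)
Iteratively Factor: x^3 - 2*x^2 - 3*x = (x)*(x^2 - 2*x - 3) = x*(x - 3)*(x + 1)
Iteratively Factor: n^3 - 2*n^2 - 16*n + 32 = (n - 4)*(n^2 + 2*n - 8) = (n - 4)*(n + 4)*(n - 2)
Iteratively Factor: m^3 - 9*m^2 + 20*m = (m)*(m^2 - 9*m + 20) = m*(m - 5)*(m - 4)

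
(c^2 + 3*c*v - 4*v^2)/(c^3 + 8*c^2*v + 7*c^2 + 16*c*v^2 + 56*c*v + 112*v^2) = (c - v)/(c^2 + 4*c*v + 7*c + 28*v)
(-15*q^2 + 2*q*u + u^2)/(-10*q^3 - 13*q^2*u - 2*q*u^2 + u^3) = (15*q^2 - 2*q*u - u^2)/(10*q^3 + 13*q^2*u + 2*q*u^2 - u^3)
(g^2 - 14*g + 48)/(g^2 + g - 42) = (g - 8)/(g + 7)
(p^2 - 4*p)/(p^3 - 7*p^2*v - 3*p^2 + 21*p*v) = (p - 4)/(p^2 - 7*p*v - 3*p + 21*v)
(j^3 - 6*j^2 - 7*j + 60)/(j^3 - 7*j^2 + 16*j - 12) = (j^3 - 6*j^2 - 7*j + 60)/(j^3 - 7*j^2 + 16*j - 12)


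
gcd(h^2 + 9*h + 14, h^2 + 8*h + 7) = h + 7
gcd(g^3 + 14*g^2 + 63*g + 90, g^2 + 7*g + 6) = g + 6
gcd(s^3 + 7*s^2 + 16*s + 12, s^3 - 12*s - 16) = s^2 + 4*s + 4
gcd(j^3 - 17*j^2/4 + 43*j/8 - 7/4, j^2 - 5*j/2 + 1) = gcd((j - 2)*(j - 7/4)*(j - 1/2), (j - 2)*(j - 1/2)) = j^2 - 5*j/2 + 1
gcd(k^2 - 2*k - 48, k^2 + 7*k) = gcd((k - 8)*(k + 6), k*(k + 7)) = 1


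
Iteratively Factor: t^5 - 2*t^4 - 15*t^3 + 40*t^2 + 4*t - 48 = (t - 3)*(t^4 + t^3 - 12*t^2 + 4*t + 16) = (t - 3)*(t - 2)*(t^3 + 3*t^2 - 6*t - 8) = (t - 3)*(t - 2)*(t + 1)*(t^2 + 2*t - 8) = (t - 3)*(t - 2)^2*(t + 1)*(t + 4)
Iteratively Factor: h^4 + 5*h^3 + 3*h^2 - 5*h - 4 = (h - 1)*(h^3 + 6*h^2 + 9*h + 4) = (h - 1)*(h + 4)*(h^2 + 2*h + 1) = (h - 1)*(h + 1)*(h + 4)*(h + 1)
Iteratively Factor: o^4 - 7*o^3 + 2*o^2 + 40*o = (o - 5)*(o^3 - 2*o^2 - 8*o) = (o - 5)*(o - 4)*(o^2 + 2*o) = (o - 5)*(o - 4)*(o + 2)*(o)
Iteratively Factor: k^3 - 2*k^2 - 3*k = (k + 1)*(k^2 - 3*k) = k*(k + 1)*(k - 3)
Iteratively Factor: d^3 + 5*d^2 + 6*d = (d + 3)*(d^2 + 2*d) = (d + 2)*(d + 3)*(d)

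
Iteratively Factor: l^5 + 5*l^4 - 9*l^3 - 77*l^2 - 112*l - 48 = (l - 4)*(l^4 + 9*l^3 + 27*l^2 + 31*l + 12) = (l - 4)*(l + 1)*(l^3 + 8*l^2 + 19*l + 12) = (l - 4)*(l + 1)*(l + 3)*(l^2 + 5*l + 4) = (l - 4)*(l + 1)*(l + 3)*(l + 4)*(l + 1)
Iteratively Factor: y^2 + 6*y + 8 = (y + 2)*(y + 4)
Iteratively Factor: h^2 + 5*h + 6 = (h + 2)*(h + 3)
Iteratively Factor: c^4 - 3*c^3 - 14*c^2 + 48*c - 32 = (c - 4)*(c^3 + c^2 - 10*c + 8) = (c - 4)*(c + 4)*(c^2 - 3*c + 2) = (c - 4)*(c - 1)*(c + 4)*(c - 2)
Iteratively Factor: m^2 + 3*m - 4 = (m - 1)*(m + 4)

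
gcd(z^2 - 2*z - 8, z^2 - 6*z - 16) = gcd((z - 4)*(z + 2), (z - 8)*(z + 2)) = z + 2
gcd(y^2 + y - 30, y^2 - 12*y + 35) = y - 5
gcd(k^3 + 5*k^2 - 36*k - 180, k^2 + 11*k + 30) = k^2 + 11*k + 30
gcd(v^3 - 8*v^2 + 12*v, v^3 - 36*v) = v^2 - 6*v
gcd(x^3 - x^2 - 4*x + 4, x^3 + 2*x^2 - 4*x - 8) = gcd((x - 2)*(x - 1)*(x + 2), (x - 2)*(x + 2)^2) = x^2 - 4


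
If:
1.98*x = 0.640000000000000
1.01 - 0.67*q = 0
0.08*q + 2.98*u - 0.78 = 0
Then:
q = 1.51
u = 0.22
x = 0.32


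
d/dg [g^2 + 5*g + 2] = 2*g + 5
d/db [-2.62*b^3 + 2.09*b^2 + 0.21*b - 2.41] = -7.86*b^2 + 4.18*b + 0.21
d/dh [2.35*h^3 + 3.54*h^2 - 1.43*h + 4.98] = 7.05*h^2 + 7.08*h - 1.43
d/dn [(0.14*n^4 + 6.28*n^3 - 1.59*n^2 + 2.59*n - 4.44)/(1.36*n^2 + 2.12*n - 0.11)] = (0.3808*n^5 + 9.4312*n^4 + 26.5656*n^3 - 8.9656*n^2 + 12.4266*n + 9.1279)/(1.8496*n^4 + 5.7664*n^3 + 4.1952*n^2 - 0.4664*n + 0.0121)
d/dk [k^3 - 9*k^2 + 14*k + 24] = 3*k^2 - 18*k + 14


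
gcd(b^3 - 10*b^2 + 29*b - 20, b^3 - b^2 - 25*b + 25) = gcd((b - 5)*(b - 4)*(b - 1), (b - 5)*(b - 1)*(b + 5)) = b^2 - 6*b + 5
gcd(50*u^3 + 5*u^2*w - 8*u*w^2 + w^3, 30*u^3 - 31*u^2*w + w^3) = 5*u - w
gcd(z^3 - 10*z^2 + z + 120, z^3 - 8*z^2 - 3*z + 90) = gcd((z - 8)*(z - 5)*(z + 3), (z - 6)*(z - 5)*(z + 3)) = z^2 - 2*z - 15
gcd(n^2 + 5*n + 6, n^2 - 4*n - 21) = n + 3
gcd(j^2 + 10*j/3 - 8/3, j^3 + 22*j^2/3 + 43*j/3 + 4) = j + 4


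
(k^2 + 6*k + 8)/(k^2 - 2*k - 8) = (k + 4)/(k - 4)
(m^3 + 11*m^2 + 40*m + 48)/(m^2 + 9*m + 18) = (m^2 + 8*m + 16)/(m + 6)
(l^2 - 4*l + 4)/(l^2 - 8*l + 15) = (l^2 - 4*l + 4)/(l^2 - 8*l + 15)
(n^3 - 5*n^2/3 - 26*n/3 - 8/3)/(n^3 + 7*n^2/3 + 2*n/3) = (n - 4)/n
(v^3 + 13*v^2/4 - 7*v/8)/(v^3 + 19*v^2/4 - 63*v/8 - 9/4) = v*(8*v^2 + 26*v - 7)/(8*v^3 + 38*v^2 - 63*v - 18)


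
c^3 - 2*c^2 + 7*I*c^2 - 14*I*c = c*(c - 2)*(c + 7*I)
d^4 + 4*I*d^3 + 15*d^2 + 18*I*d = d*(d - 3*I)*(d + I)*(d + 6*I)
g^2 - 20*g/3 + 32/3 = (g - 4)*(g - 8/3)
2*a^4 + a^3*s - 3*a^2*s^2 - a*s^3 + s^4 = (-2*a + s)*(-a + s)*(a + s)^2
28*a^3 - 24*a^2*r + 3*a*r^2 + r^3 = (-2*a + r)^2*(7*a + r)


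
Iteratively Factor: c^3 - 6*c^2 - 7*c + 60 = (c - 5)*(c^2 - c - 12) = (c - 5)*(c - 4)*(c + 3)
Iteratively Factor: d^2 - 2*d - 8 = (d + 2)*(d - 4)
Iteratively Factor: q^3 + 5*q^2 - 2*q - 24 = (q + 4)*(q^2 + q - 6) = (q - 2)*(q + 4)*(q + 3)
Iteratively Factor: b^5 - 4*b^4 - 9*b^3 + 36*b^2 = (b - 3)*(b^4 - b^3 - 12*b^2) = b*(b - 3)*(b^3 - b^2 - 12*b) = b*(b - 3)*(b + 3)*(b^2 - 4*b) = b^2*(b - 3)*(b + 3)*(b - 4)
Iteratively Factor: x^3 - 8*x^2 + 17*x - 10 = (x - 1)*(x^2 - 7*x + 10) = (x - 5)*(x - 1)*(x - 2)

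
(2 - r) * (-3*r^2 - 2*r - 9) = 3*r^3 - 4*r^2 + 5*r - 18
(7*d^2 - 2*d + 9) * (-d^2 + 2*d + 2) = -7*d^4 + 16*d^3 + d^2 + 14*d + 18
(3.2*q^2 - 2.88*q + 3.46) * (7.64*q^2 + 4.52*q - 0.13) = 24.448*q^4 - 7.5392*q^3 + 13.0008*q^2 + 16.0136*q - 0.4498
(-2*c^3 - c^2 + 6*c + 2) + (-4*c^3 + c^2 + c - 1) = -6*c^3 + 7*c + 1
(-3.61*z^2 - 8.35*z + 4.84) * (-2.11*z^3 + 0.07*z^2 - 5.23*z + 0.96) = 7.6171*z^5 + 17.3658*z^4 + 8.0834*z^3 + 40.5437*z^2 - 33.3292*z + 4.6464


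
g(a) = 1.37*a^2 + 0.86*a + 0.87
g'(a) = 2.74*a + 0.86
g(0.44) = 1.51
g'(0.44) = 2.07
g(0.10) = 0.97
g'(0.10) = 1.13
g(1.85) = 7.15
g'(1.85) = 5.93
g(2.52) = 11.74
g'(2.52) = 7.76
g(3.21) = 17.75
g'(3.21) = 9.66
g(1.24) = 4.04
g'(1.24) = 4.26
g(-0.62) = 0.86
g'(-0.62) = -0.84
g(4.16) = 28.16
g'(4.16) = 12.26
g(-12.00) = 187.83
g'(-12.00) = -32.02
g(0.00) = 0.87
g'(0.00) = 0.86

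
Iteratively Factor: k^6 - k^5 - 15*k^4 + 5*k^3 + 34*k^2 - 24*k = (k - 4)*(k^5 + 3*k^4 - 3*k^3 - 7*k^2 + 6*k) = (k - 4)*(k - 1)*(k^4 + 4*k^3 + k^2 - 6*k) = (k - 4)*(k - 1)*(k + 2)*(k^3 + 2*k^2 - 3*k) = (k - 4)*(k - 1)^2*(k + 2)*(k^2 + 3*k) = k*(k - 4)*(k - 1)^2*(k + 2)*(k + 3)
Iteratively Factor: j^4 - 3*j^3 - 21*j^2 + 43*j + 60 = (j + 4)*(j^3 - 7*j^2 + 7*j + 15) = (j - 5)*(j + 4)*(j^2 - 2*j - 3) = (j - 5)*(j - 3)*(j + 4)*(j + 1)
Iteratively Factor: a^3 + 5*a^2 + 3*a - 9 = (a + 3)*(a^2 + 2*a - 3) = (a - 1)*(a + 3)*(a + 3)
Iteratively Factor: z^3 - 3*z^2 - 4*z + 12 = (z - 2)*(z^2 - z - 6) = (z - 3)*(z - 2)*(z + 2)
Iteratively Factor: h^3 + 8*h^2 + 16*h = (h + 4)*(h^2 + 4*h) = (h + 4)^2*(h)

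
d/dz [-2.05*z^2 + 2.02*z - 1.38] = 2.02 - 4.1*z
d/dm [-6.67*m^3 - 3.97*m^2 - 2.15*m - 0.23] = -20.01*m^2 - 7.94*m - 2.15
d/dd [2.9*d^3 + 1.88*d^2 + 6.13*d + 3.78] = 8.7*d^2 + 3.76*d + 6.13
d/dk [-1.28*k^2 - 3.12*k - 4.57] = -2.56*k - 3.12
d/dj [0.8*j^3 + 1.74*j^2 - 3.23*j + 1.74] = 2.4*j^2 + 3.48*j - 3.23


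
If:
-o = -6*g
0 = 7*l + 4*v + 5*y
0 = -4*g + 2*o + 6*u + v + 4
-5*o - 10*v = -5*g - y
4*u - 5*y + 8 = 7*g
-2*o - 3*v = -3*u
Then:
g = -4/11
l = -148/77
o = -24/11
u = -4/11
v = 12/11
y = 20/11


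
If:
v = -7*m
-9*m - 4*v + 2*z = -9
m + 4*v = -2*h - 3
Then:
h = -27*z/19 - 150/19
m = -2*z/19 - 9/19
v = 14*z/19 + 63/19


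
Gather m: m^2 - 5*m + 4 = m^2 - 5*m + 4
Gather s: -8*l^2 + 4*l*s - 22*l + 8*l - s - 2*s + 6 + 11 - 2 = -8*l^2 - 14*l + s*(4*l - 3) + 15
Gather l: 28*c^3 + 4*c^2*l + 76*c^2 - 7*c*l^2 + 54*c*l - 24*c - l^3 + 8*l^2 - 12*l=28*c^3 + 76*c^2 - 24*c - l^3 + l^2*(8 - 7*c) + l*(4*c^2 + 54*c - 12)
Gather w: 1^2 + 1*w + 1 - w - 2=0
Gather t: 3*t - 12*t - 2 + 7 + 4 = 9 - 9*t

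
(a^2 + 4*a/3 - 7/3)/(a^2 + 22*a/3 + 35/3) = (a - 1)/(a + 5)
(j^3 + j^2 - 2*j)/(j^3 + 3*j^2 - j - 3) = j*(j + 2)/(j^2 + 4*j + 3)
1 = 1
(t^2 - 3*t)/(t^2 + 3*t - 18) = t/(t + 6)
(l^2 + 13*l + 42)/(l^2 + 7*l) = (l + 6)/l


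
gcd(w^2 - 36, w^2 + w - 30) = w + 6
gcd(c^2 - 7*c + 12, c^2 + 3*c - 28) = c - 4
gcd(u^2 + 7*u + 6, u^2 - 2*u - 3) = u + 1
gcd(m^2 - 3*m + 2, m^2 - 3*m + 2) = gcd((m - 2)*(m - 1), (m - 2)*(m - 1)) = m^2 - 3*m + 2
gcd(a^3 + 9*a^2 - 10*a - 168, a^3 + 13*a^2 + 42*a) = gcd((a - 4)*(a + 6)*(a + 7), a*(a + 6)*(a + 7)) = a^2 + 13*a + 42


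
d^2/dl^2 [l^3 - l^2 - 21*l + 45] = 6*l - 2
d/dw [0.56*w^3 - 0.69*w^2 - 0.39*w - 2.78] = 1.68*w^2 - 1.38*w - 0.39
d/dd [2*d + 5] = 2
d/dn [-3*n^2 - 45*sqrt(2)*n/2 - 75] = -6*n - 45*sqrt(2)/2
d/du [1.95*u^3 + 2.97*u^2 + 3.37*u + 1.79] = 5.85*u^2 + 5.94*u + 3.37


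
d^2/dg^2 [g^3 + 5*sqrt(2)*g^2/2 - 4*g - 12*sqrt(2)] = 6*g + 5*sqrt(2)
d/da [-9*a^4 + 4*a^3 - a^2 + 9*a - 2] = -36*a^3 + 12*a^2 - 2*a + 9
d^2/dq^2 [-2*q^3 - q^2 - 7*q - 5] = -12*q - 2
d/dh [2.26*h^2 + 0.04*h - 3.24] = 4.52*h + 0.04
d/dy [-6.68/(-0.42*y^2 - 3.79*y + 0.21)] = (-5.6112*y - 25.3172)/(0.42*y^2 + 3.79*y - 0.21)^2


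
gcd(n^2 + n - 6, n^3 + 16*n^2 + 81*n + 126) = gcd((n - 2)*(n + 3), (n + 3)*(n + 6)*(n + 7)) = n + 3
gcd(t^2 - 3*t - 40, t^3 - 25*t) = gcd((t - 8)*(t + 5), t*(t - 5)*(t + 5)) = t + 5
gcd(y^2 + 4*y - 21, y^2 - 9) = y - 3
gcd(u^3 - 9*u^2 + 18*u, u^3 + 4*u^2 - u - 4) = 1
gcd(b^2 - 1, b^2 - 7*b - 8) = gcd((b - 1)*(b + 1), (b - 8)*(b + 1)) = b + 1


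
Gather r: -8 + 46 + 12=50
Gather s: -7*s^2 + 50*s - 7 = -7*s^2 + 50*s - 7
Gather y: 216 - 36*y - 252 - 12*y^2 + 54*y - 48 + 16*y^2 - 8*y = 4*y^2 + 10*y - 84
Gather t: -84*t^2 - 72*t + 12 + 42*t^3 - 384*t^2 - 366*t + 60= 42*t^3 - 468*t^2 - 438*t + 72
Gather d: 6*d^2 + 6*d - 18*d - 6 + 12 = 6*d^2 - 12*d + 6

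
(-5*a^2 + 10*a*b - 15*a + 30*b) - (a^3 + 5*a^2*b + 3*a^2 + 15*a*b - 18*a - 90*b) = -a^3 - 5*a^2*b - 8*a^2 - 5*a*b + 3*a + 120*b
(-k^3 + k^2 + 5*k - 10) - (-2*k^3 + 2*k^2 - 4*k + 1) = k^3 - k^2 + 9*k - 11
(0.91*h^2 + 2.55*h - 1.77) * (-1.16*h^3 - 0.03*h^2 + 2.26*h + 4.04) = -1.0556*h^5 - 2.9853*h^4 + 4.0333*h^3 + 9.4925*h^2 + 6.3018*h - 7.1508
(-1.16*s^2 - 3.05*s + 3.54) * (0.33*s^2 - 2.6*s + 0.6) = -0.3828*s^4 + 2.0095*s^3 + 8.4022*s^2 - 11.034*s + 2.124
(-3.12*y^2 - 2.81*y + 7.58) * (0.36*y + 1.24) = -1.1232*y^3 - 4.8804*y^2 - 0.7556*y + 9.3992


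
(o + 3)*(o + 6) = o^2 + 9*o + 18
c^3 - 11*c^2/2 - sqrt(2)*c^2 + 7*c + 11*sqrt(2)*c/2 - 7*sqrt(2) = (c - 7/2)*(c - 2)*(c - sqrt(2))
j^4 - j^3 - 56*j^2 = j^2*(j - 8)*(j + 7)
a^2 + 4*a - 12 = (a - 2)*(a + 6)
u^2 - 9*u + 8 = (u - 8)*(u - 1)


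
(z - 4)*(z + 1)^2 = z^3 - 2*z^2 - 7*z - 4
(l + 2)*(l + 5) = l^2 + 7*l + 10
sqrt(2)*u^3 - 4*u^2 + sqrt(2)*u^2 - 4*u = u*(u - 2*sqrt(2))*(sqrt(2)*u + sqrt(2))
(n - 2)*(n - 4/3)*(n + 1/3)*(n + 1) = n^4 - 2*n^3 - 13*n^2/9 + 22*n/9 + 8/9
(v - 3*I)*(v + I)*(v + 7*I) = v^3 + 5*I*v^2 + 17*v + 21*I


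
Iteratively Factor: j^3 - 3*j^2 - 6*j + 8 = (j + 2)*(j^2 - 5*j + 4) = (j - 4)*(j + 2)*(j - 1)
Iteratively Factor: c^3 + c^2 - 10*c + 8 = (c + 4)*(c^2 - 3*c + 2) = (c - 1)*(c + 4)*(c - 2)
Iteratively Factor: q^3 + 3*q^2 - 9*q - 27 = (q - 3)*(q^2 + 6*q + 9) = (q - 3)*(q + 3)*(q + 3)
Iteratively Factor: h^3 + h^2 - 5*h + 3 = (h + 3)*(h^2 - 2*h + 1) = (h - 1)*(h + 3)*(h - 1)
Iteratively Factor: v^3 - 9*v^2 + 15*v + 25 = (v - 5)*(v^2 - 4*v - 5) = (v - 5)*(v + 1)*(v - 5)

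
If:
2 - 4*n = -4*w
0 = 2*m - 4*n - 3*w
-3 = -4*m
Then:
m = 3/4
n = 3/7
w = -1/14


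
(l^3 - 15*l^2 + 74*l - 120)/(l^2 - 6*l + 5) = (l^2 - 10*l + 24)/(l - 1)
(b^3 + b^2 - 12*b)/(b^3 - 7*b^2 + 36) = b*(b + 4)/(b^2 - 4*b - 12)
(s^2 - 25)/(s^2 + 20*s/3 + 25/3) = 3*(s - 5)/(3*s + 5)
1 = 1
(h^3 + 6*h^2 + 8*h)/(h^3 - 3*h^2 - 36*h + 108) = h*(h^2 + 6*h + 8)/(h^3 - 3*h^2 - 36*h + 108)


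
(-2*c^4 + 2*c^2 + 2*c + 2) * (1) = -2*c^4 + 2*c^2 + 2*c + 2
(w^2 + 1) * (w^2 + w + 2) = w^4 + w^3 + 3*w^2 + w + 2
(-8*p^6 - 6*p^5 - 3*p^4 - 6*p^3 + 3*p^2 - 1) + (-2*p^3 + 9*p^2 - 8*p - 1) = -8*p^6 - 6*p^5 - 3*p^4 - 8*p^3 + 12*p^2 - 8*p - 2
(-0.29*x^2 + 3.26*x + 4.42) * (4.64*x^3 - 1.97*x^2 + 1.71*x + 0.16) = -1.3456*x^5 + 15.6977*x^4 + 13.5907*x^3 - 3.1792*x^2 + 8.0798*x + 0.7072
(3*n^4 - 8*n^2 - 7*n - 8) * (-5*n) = -15*n^5 + 40*n^3 + 35*n^2 + 40*n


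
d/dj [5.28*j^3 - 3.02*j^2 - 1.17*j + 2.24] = 15.84*j^2 - 6.04*j - 1.17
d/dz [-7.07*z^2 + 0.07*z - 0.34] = 0.07 - 14.14*z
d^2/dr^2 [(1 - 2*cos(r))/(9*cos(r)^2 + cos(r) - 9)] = (1458*sin(r)^4*cos(r) - 342*sin(r)^4 + 505*sin(r)^2 - 1521*cos(r)/4 + 1917*cos(3*r)/4 - 81*cos(5*r) - 35)/(-9*sin(r)^2 + cos(r))^3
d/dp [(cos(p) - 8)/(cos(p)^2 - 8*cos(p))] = sin(p)/cos(p)^2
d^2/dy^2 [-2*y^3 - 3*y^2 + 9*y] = -12*y - 6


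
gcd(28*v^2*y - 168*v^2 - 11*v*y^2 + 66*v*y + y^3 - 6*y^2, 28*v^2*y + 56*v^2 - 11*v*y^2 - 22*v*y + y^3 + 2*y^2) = 28*v^2 - 11*v*y + y^2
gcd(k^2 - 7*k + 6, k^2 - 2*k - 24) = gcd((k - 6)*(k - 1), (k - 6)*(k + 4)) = k - 6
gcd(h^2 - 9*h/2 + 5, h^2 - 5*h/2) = h - 5/2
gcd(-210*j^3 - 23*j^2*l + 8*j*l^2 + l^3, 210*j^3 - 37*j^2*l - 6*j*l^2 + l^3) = 30*j^2 - j*l - l^2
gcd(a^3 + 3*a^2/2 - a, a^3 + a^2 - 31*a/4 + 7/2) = a - 1/2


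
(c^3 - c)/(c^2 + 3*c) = (c^2 - 1)/(c + 3)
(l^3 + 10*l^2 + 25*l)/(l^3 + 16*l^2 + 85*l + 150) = l/(l + 6)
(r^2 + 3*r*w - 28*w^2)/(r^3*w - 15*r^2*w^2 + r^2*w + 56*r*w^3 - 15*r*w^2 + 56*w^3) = (r^2 + 3*r*w - 28*w^2)/(w*(r^3 - 15*r^2*w + r^2 + 56*r*w^2 - 15*r*w + 56*w^2))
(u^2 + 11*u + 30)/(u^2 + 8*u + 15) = (u + 6)/(u + 3)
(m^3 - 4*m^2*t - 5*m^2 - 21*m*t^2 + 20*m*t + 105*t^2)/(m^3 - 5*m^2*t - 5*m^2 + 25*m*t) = (-m^2 + 4*m*t + 21*t^2)/(m*(-m + 5*t))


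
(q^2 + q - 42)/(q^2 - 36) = (q + 7)/(q + 6)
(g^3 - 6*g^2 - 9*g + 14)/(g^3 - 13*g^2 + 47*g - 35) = (g + 2)/(g - 5)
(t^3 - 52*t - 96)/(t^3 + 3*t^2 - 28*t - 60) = (t - 8)/(t - 5)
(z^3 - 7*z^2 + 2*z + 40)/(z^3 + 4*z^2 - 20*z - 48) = (z - 5)/(z + 6)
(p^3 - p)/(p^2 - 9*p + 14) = (p^3 - p)/(p^2 - 9*p + 14)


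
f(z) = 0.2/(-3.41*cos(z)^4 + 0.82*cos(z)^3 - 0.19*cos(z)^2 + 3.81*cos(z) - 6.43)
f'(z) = 0.2*(-13.64*sin(z)*cos(z)^3 + 2.46*sin(z)*cos(z)^2 - 0.38*sin(z)*cos(z) + 3.81*sin(z))/(-3.41*cos(z)^4 + 0.82*cos(z)^3 - 0.19*cos(z)^2 + 3.81*cos(z) - 6.43)^2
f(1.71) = -0.03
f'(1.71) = 0.02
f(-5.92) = -0.04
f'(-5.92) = -0.02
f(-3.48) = -0.01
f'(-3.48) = 0.01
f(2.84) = -0.01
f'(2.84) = 0.01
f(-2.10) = -0.02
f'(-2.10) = -0.01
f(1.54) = -0.03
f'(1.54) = 0.02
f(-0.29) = -0.04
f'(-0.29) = 0.01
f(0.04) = -0.04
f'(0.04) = -0.00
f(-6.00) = -0.04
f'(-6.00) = -0.01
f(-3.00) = -0.01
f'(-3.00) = 0.00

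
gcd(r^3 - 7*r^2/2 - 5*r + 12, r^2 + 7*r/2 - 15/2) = r - 3/2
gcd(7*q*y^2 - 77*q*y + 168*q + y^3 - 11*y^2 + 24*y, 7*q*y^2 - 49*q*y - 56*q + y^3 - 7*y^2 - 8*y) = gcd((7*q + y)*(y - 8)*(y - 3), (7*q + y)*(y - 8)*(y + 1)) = 7*q*y - 56*q + y^2 - 8*y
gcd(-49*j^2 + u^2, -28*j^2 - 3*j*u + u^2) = -7*j + u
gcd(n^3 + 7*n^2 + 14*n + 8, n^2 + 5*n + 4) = n^2 + 5*n + 4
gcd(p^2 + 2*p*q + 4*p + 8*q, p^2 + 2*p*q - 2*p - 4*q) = p + 2*q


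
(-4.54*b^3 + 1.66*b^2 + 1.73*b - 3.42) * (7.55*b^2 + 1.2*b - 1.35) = -34.277*b^5 + 7.085*b^4 + 21.1825*b^3 - 25.986*b^2 - 6.4395*b + 4.617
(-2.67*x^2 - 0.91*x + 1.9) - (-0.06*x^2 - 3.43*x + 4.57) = -2.61*x^2 + 2.52*x - 2.67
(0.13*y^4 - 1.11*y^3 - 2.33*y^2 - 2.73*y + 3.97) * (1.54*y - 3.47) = 0.2002*y^5 - 2.1605*y^4 + 0.263500000000001*y^3 + 3.8809*y^2 + 15.5869*y - 13.7759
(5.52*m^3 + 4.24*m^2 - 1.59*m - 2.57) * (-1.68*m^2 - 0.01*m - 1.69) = -9.2736*m^5 - 7.1784*m^4 - 6.7*m^3 - 2.8321*m^2 + 2.7128*m + 4.3433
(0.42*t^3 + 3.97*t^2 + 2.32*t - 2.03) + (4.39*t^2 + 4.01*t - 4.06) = 0.42*t^3 + 8.36*t^2 + 6.33*t - 6.09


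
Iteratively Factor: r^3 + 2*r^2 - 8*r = (r)*(r^2 + 2*r - 8) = r*(r - 2)*(r + 4)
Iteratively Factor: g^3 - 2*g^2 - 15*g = (g - 5)*(g^2 + 3*g) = (g - 5)*(g + 3)*(g)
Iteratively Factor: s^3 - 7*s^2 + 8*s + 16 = (s - 4)*(s^2 - 3*s - 4) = (s - 4)*(s + 1)*(s - 4)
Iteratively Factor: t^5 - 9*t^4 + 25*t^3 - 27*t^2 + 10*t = (t - 1)*(t^4 - 8*t^3 + 17*t^2 - 10*t) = (t - 2)*(t - 1)*(t^3 - 6*t^2 + 5*t) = (t - 2)*(t - 1)^2*(t^2 - 5*t) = t*(t - 2)*(t - 1)^2*(t - 5)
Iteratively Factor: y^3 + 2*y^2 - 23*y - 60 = (y + 4)*(y^2 - 2*y - 15) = (y - 5)*(y + 4)*(y + 3)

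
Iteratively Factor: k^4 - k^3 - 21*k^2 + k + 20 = (k - 1)*(k^3 - 21*k - 20) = (k - 1)*(k + 1)*(k^2 - k - 20) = (k - 1)*(k + 1)*(k + 4)*(k - 5)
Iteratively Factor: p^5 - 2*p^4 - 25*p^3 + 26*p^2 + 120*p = (p - 3)*(p^4 + p^3 - 22*p^2 - 40*p) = (p - 5)*(p - 3)*(p^3 + 6*p^2 + 8*p) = (p - 5)*(p - 3)*(p + 2)*(p^2 + 4*p) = p*(p - 5)*(p - 3)*(p + 2)*(p + 4)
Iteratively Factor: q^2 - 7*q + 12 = (q - 4)*(q - 3)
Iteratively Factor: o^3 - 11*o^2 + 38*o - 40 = (o - 2)*(o^2 - 9*o + 20) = (o - 4)*(o - 2)*(o - 5)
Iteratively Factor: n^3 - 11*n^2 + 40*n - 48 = (n - 4)*(n^2 - 7*n + 12) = (n - 4)*(n - 3)*(n - 4)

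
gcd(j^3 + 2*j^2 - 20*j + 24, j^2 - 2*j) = j - 2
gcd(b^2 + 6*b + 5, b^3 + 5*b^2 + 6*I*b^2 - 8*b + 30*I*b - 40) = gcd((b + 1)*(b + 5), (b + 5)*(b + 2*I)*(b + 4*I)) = b + 5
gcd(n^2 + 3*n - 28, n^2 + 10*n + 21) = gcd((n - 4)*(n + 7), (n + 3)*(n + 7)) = n + 7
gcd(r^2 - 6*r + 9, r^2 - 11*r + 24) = r - 3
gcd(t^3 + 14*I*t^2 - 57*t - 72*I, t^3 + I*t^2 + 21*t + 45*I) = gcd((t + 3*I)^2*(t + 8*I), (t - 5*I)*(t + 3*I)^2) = t^2 + 6*I*t - 9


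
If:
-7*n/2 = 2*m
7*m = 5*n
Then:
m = 0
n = 0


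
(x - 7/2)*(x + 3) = x^2 - x/2 - 21/2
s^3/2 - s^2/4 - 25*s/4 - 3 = (s/2 + 1/4)*(s - 4)*(s + 3)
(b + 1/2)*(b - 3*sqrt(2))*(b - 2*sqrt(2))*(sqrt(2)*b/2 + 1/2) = sqrt(2)*b^4/2 - 9*b^3/2 + sqrt(2)*b^3/4 - 9*b^2/4 + 7*sqrt(2)*b^2/2 + 7*sqrt(2)*b/4 + 6*b + 3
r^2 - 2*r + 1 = (r - 1)^2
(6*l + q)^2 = 36*l^2 + 12*l*q + q^2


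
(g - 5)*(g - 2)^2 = g^3 - 9*g^2 + 24*g - 20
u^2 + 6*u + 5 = (u + 1)*(u + 5)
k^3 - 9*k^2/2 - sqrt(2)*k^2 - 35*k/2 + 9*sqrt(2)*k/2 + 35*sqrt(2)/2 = (k - 7)*(k + 5/2)*(k - sqrt(2))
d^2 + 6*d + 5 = (d + 1)*(d + 5)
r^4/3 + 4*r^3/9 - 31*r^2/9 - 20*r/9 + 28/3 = (r/3 + 1)*(r - 2)^2*(r + 7/3)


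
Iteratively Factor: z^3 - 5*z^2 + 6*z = (z)*(z^2 - 5*z + 6) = z*(z - 3)*(z - 2)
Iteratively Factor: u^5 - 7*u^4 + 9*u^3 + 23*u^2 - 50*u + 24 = (u - 1)*(u^4 - 6*u^3 + 3*u^2 + 26*u - 24) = (u - 1)*(u + 2)*(u^3 - 8*u^2 + 19*u - 12) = (u - 3)*(u - 1)*(u + 2)*(u^2 - 5*u + 4) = (u - 4)*(u - 3)*(u - 1)*(u + 2)*(u - 1)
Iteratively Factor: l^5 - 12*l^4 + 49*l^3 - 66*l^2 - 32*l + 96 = (l - 3)*(l^4 - 9*l^3 + 22*l^2 - 32) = (l - 3)*(l + 1)*(l^3 - 10*l^2 + 32*l - 32) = (l - 3)*(l - 2)*(l + 1)*(l^2 - 8*l + 16) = (l - 4)*(l - 3)*(l - 2)*(l + 1)*(l - 4)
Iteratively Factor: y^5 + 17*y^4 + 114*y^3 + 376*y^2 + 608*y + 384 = (y + 2)*(y^4 + 15*y^3 + 84*y^2 + 208*y + 192) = (y + 2)*(y + 4)*(y^3 + 11*y^2 + 40*y + 48) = (y + 2)*(y + 4)^2*(y^2 + 7*y + 12) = (y + 2)*(y + 4)^3*(y + 3)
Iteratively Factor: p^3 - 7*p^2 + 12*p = (p - 4)*(p^2 - 3*p) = (p - 4)*(p - 3)*(p)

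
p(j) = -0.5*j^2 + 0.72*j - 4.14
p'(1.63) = -0.91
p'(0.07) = 0.65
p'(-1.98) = 2.70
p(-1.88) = -7.26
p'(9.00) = -8.28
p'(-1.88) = 2.60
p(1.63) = -4.29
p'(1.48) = -0.76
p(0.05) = -4.11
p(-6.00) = -26.46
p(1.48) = -4.17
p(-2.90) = -10.43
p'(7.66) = -6.94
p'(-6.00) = 6.72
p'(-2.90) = 3.62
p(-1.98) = -7.53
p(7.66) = -27.96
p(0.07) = -4.09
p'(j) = 0.72 - 1.0*j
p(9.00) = -38.16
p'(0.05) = 0.67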